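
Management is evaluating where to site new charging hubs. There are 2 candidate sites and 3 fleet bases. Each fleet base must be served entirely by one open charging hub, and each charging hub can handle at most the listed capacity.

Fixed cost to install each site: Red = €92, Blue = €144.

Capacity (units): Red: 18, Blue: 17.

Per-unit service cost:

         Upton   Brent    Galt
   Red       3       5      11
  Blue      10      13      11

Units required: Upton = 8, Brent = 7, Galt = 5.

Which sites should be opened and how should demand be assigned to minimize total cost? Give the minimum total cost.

Minimum total cost: 350

Open {Red, Blue}: Upton→Red 3·8=24, Brent→Red 5·7=35, Galt→Blue 11·5=55.
Loads: Red carries 15/18, Blue carries 5/17. Service 114; fixed 236; total 350.
Next best feasible plan costs 406.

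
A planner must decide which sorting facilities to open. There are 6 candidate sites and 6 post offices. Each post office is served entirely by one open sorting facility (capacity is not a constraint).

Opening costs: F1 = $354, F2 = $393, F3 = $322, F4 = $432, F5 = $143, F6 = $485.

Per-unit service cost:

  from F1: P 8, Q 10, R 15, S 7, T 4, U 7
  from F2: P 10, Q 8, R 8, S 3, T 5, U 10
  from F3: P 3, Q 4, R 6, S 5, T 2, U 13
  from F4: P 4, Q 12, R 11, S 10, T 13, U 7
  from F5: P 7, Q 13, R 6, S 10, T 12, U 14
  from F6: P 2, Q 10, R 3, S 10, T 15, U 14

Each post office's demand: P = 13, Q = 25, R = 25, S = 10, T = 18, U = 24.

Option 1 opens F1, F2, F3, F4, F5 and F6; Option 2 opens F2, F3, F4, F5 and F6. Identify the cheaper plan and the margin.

Option 2 is cheaper by 354.

Option 1: {F1, F2, F3, F4, F5, F6}: P→F6 2·13=26, Q→F3 4·25=100, R→F6 3·25=75, S→F2 3·10=30, T→F3 2·18=36, U→F1 7·24=168. Service 435; fixed 2129; total 2564.
Option 2: {F2, F3, F4, F5, F6}: P→F6 2·13=26, Q→F3 4·25=100, R→F6 3·25=75, S→F2 3·10=30, T→F3 2·18=36, U→F4 7·24=168. Service 435; fixed 1775; total 2210.
Difference: |2564 − 2210| = 354.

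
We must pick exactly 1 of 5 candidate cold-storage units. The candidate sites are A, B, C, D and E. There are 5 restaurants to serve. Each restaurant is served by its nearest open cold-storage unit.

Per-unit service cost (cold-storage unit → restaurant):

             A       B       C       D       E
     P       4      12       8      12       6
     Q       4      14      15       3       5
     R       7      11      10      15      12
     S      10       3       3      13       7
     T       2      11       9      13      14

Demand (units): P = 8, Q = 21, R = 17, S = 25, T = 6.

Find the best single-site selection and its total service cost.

With exactly 1 open, each restaurant uses its cheapest among the chosen.
{A}: P→A 4·8=32, Q→A 4·21=84, R→A 7·17=119, S→A 10·25=250, T→A 2·6=12. Service cost 497.
{E}: service cost 616
{C}: service cost 678
Among all 5 size-1 choices, {A} is lowest.

Choose A only; total service cost 497.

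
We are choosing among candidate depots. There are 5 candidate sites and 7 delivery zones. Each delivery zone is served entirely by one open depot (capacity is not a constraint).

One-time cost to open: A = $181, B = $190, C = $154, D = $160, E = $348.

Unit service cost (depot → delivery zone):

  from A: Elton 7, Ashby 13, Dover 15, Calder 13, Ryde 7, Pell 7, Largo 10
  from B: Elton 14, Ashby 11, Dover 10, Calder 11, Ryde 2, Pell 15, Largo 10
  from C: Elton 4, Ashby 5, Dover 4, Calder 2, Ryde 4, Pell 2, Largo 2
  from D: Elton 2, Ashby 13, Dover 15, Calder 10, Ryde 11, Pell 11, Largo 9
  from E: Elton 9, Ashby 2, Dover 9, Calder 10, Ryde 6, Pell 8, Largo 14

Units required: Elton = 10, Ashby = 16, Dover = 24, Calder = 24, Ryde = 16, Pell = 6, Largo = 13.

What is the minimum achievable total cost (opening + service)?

For any fixed open set, each delivery zone goes to its cheapest open site; total = fixed + service.
{C}: Elton→C 4·10=40, Ashby→C 5·16=80, Dover→C 4·24=96, Calder→C 2·24=48, Ryde→C 4·16=64, Pell→C 2·6=12, Largo→C 2·13=26. Service 366; fixed 154; total 520.
{C, D}: Elton→D 2·10=20, Ashby→C 5·16=80, Dover→C 4·24=96, Calder→C 2·24=48, Ryde→C 4·16=64, Pell→C 2·6=12, Largo→C 2·13=26. Service 346; fixed 314; total 660.
{B, C}: service 334 + fixed 344 = 678
{A, B, C, D, E}: service 266 + fixed 1033 = 1299
No other subset beats 520.

Minimum total cost: 520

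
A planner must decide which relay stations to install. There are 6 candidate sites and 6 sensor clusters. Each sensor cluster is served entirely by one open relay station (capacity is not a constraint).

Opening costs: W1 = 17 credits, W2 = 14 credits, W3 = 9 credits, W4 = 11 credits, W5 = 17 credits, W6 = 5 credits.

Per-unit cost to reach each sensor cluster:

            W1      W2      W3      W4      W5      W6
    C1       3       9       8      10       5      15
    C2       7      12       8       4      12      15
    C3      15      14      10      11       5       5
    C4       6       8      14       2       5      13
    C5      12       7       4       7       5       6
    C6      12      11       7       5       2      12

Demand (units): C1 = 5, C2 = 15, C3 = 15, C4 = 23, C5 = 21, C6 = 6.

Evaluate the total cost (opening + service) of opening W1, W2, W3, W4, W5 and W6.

Each sensor cluster is assigned to its cheapest site among the open ones.
{W1, W2, W3, W4, W5, W6}: C1→W1 3·5=15, C2→W4 4·15=60, C3→W5 5·15=75, C4→W4 2·23=46, C5→W3 4·21=84, C6→W5 2·6=12. Service 292; fixed 73; total 365.

Total cost: 365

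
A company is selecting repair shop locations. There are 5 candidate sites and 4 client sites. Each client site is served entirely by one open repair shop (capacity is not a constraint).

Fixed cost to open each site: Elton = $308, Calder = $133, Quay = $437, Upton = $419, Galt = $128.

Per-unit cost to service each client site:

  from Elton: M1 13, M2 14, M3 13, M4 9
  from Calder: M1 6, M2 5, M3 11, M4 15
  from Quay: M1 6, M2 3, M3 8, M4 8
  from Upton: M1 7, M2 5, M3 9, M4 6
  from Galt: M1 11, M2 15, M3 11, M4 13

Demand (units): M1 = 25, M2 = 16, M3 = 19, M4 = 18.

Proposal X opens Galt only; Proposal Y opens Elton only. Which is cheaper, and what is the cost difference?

Proposal X is cheaper by 180.

Proposal X: {Galt}: M1→Galt 11·25=275, M2→Galt 15·16=240, M3→Galt 11·19=209, M4→Galt 13·18=234. Service 958; fixed 128; total 1086.
Proposal Y: {Elton}: M1→Elton 13·25=325, M2→Elton 14·16=224, M3→Elton 13·19=247, M4→Elton 9·18=162. Service 958; fixed 308; total 1266.
Difference: |1086 − 1266| = 180.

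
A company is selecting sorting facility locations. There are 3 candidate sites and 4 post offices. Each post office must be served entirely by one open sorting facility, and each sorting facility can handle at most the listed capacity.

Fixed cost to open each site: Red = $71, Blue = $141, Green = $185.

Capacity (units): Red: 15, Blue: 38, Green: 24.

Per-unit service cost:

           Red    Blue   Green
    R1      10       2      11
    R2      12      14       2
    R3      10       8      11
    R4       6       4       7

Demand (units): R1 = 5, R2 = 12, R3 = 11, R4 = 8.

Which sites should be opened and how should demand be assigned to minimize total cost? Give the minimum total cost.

Open {Blue}: R1→Blue 2·5=10, R2→Blue 14·12=168, R3→Blue 8·11=88, R4→Blue 4·8=32.
Loads: Blue carries 36/38. Service 298; fixed 141; total 439.
Next best feasible plan costs 480.

Minimum total cost: 439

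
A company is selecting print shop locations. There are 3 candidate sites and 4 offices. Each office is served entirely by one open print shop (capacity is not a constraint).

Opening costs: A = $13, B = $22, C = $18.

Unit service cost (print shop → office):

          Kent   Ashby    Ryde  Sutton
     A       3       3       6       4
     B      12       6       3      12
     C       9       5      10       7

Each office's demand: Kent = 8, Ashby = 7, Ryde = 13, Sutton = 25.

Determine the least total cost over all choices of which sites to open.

Minimum total cost: 219

For any fixed open set, each office goes to its cheapest open site; total = fixed + service.
{A, B}: Kent→A 3·8=24, Ashby→A 3·7=21, Ryde→B 3·13=39, Sutton→A 4·25=100. Service 184; fixed 35; total 219.
{A}: service 223 + fixed 13 = 236
{A, B, C}: Kent→A 3·8=24, Ashby→A 3·7=21, Ryde→B 3·13=39, Sutton→A 4·25=100. Service 184; fixed 53; total 237.
(All 7 nonempty subsets were checked; A and B is lowest.)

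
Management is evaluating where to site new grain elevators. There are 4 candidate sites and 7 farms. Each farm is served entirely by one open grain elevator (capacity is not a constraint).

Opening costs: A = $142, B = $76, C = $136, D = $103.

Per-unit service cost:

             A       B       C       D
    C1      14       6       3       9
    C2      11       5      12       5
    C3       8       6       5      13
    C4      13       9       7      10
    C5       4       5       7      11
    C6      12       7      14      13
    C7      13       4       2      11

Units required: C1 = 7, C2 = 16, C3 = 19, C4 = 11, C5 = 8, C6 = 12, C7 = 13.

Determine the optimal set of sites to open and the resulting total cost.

For any fixed open set, each farm goes to its cheapest open site; total = fixed + service.
{B}: C1→B 6·7=42, C2→B 5·16=80, C3→B 6·19=114, C4→B 9·11=99, C5→B 5·8=40, C6→B 7·12=84, C7→B 4·13=52. Service 511; fixed 76; total 587.
{B, C}: C1→C 3·7=21, C2→B 5·16=80, C3→C 5·19=95, C4→C 7·11=77, C5→B 5·8=40, C6→B 7·12=84, C7→C 2·13=26. Service 423; fixed 212; total 635.
{B, D}: C1→B 6·7=42, C2→B 5·16=80, C3→B 6·19=114, C4→B 9·11=99, C5→B 5·8=40, C6→B 7·12=84, C7→B 4·13=52. Service 511; fixed 179; total 690.
{A, B, C, D}: C1→C 3·7=21, C2→B 5·16=80, C3→C 5·19=95, C4→C 7·11=77, C5→A 4·8=32, C6→B 7·12=84, C7→C 2·13=26. Service 415; fixed 457; total 872.
No other subset beats 587.

Open B only; minimum total cost 587.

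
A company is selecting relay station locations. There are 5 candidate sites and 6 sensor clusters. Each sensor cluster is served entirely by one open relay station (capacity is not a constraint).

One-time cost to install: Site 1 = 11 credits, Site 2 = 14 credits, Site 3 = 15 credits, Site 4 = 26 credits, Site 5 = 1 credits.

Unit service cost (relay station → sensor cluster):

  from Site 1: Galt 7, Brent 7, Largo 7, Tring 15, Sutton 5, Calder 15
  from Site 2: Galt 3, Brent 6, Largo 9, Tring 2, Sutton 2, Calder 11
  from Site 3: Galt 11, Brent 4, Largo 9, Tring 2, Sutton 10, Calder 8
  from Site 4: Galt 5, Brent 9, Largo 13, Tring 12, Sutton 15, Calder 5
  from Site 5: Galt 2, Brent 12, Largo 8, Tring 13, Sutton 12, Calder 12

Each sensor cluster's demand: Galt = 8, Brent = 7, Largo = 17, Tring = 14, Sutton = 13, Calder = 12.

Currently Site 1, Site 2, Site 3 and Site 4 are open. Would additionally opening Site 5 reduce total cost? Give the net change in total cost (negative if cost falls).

Yes — net change −7 (cost falls by 7).

Current service cost with {Site 1, Site 2, Site 3, Site 4}: 285.
Adding Site 5: each sensor cluster re-picks its cheapest; new service cost 277, saving 8.
Extra fixed cost: 1. Net change = 1 − 8 = -7.
(Totals: 351 → 344.)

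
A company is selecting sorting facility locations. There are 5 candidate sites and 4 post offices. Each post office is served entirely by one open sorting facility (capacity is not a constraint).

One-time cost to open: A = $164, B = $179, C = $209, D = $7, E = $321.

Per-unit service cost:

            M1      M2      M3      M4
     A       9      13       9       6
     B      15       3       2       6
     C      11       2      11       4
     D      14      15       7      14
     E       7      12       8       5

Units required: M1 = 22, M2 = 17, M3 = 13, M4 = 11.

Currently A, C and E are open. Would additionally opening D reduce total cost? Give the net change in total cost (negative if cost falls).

Yes — net change −6 (cost falls by 6).

Current service cost with {A, C, E}: 336.
Adding D: each post office re-picks its cheapest; new service cost 323, saving 13.
Extra fixed cost: 7. Net change = 7 − 13 = -6.
(Totals: 1030 → 1024.)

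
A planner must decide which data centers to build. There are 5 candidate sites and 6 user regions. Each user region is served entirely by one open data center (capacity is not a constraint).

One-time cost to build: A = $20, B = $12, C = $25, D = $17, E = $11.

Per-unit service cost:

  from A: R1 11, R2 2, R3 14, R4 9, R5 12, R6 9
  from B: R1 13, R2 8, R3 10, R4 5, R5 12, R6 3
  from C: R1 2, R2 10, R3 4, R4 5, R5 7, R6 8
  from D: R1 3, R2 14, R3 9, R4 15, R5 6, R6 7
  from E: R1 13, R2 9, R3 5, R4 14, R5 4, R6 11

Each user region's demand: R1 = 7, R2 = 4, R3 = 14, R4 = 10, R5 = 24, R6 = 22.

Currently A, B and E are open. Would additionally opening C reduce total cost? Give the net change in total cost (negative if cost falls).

Yes — net change −52 (cost falls by 52).

Current service cost with {A, B, E}: 367.
Adding C: each user region re-picks its cheapest; new service cost 290, saving 77.
Extra fixed cost: 25. Net change = 25 − 77 = -52.
(Totals: 410 → 358.)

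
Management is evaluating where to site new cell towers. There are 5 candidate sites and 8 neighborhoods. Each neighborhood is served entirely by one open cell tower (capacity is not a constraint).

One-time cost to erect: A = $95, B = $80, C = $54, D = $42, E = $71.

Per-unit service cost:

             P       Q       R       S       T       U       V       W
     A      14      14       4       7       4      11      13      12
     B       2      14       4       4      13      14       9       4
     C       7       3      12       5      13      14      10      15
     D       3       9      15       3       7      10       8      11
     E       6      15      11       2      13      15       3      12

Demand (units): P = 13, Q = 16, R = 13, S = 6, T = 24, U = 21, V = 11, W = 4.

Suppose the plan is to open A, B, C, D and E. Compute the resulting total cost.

Total cost: 835

Each neighborhood is assigned to its cheapest site among the open ones.
{A, B, C, D, E}: P→B 2·13=26, Q→C 3·16=48, R→A 4·13=52, S→E 2·6=12, T→A 4·24=96, U→D 10·21=210, V→E 3·11=33, W→B 4·4=16. Service 493; fixed 342; total 835.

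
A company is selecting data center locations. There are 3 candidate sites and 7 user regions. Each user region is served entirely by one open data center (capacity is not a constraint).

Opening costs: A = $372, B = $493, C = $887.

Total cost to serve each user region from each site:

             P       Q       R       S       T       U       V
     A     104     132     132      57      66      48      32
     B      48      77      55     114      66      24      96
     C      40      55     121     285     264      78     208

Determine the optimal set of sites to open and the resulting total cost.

For any fixed open set, each user region goes to its cheapest open site; total = fixed + service.
{A}: P→A 104, Q→A 132, R→A 132, S→A 57, T→A 66, U→A 48, V→A 32. Service 571; fixed 372; total 943.
{B}: service 480 + fixed 493 = 973
{A, B}: P→B 48, Q→B 77, R→B 55, S→A 57, T→A 66, U→B 24, V→A 32. Service 359; fixed 865; total 1224.
{A, B, C}: P→C 40, Q→C 55, R→B 55, S→A 57, T→A 66, U→B 24, V→A 32. Service 329; fixed 1752; total 2081.
(All 7 nonempty subsets were checked; A only is lowest.)

Open A only; minimum total cost 943.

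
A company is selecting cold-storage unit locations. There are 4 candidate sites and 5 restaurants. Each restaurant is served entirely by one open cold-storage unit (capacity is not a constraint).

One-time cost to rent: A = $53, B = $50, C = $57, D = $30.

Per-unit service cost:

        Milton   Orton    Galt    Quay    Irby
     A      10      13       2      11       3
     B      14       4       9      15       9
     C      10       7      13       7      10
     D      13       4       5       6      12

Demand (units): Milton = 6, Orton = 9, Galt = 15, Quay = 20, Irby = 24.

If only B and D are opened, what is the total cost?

Each restaurant is assigned to its cheapest site among the open ones.
{B, D}: Milton→D 13·6=78, Orton→B 4·9=36, Galt→D 5·15=75, Quay→D 6·20=120, Irby→B 9·24=216. Service 525; fixed 80; total 605.

Total cost: 605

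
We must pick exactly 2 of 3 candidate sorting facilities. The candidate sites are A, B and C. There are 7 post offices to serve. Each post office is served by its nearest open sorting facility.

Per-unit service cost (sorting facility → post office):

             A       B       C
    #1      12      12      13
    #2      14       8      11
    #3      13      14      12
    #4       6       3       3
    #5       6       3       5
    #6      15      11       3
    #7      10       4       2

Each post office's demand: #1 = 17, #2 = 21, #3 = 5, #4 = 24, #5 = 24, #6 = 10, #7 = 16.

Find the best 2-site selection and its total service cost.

With exactly 2 open, each post office uses its cheapest among the chosen.
{B, C}: #1→B 12·17=204, #2→B 8·21=168, #3→C 12·5=60, #4→B 3·24=72, #5→B 3·24=72, #6→C 3·10=30, #7→C 2·16=32. Service cost 638.
{A, C}: service cost 749
{A, B}: service cost 755
Among all 3 size-2 choices, {B, C} is lowest.

Choose B and C; total service cost 638.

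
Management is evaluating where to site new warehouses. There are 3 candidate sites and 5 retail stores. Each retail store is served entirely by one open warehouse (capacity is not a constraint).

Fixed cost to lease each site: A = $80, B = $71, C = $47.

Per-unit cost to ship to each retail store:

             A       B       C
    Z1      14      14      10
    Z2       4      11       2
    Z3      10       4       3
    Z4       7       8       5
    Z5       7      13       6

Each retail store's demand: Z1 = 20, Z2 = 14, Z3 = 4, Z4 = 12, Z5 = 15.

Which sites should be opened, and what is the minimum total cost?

Open C only; minimum total cost 437.

For any fixed open set, each retail store goes to its cheapest open site; total = fixed + service.
{C}: Z1→C 10·20=200, Z2→C 2·14=28, Z3→C 3·4=12, Z4→C 5·12=60, Z5→C 6·15=90. Service 390; fixed 47; total 437.
{B, C}: Z1→C 10·20=200, Z2→C 2·14=28, Z3→C 3·4=12, Z4→C 5·12=60, Z5→C 6·15=90. Service 390; fixed 118; total 508.
{A, C}: service 390 + fixed 127 = 517
{A, B, C}: service 390 + fixed 198 = 588
(All 7 nonempty subsets were checked; C only is lowest.)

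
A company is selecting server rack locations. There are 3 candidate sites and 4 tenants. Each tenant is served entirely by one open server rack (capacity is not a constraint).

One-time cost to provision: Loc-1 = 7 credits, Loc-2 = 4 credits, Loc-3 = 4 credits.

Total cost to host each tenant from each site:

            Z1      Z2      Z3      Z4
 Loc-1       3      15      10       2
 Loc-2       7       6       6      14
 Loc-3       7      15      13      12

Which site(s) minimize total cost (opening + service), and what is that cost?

For any fixed open set, each tenant goes to its cheapest open site; total = fixed + service.
{Loc-1, Loc-2}: Z1→Loc-1 3, Z2→Loc-2 6, Z3→Loc-2 6, Z4→Loc-1 2. Service 17; fixed 11; total 28.
{Loc-1, Loc-2, Loc-3}: service 17 + fixed 15 = 32
{Loc-1}: service 30 + fixed 7 = 37
{Loc-2}: service 33 + fixed 4 = 37
(All 7 nonempty subsets were checked; Loc-1 and Loc-2 is lowest.)

Open Loc-1 and Loc-2; minimum total cost 28.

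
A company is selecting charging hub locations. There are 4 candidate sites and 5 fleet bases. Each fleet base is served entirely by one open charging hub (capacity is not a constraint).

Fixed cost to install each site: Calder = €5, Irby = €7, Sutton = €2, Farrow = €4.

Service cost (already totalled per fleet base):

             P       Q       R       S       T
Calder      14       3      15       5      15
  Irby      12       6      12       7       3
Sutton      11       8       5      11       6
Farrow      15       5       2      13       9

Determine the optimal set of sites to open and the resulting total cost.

Open Calder and Sutton; minimum total cost 37.

For any fixed open set, each fleet base goes to its cheapest open site; total = fixed + service.
{Calder, Sutton}: P→Sutton 11, Q→Calder 3, R→Sutton 5, S→Calder 5, T→Sutton 6. Service 30; fixed 7; total 37.
{Calder, Sutton, Farrow}: service 27 + fixed 11 = 38
{Irby, Farrow}: service 29 + fixed 11 = 40
{Calder, Irby, Sutton, Farrow}: P→Sutton 11, Q→Calder 3, R→Farrow 2, S→Calder 5, T→Irby 3. Service 24; fixed 18; total 42.
No other subset beats 37.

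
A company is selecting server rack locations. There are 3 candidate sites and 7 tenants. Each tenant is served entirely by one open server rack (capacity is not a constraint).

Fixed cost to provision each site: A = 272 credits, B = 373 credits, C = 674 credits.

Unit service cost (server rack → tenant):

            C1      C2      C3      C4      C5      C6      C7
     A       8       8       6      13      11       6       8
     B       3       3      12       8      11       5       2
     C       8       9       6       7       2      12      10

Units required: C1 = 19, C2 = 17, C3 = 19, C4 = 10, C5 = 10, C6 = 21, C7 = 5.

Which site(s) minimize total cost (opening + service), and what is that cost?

For any fixed open set, each tenant goes to its cheapest open site; total = fixed + service.
{B}: C1→B 3·19=57, C2→B 3·17=51, C3→B 12·19=228, C4→B 8·10=80, C5→B 11·10=110, C6→B 5·21=105, C7→B 2·5=10. Service 641; fixed 373; total 1014.
{A}: service 808 + fixed 272 = 1080
{A, B}: service 527 + fixed 645 = 1172
{A, B, C}: service 427 + fixed 1319 = 1746
(All 7 nonempty subsets were checked; B only is lowest.)

Open B only; minimum total cost 1014.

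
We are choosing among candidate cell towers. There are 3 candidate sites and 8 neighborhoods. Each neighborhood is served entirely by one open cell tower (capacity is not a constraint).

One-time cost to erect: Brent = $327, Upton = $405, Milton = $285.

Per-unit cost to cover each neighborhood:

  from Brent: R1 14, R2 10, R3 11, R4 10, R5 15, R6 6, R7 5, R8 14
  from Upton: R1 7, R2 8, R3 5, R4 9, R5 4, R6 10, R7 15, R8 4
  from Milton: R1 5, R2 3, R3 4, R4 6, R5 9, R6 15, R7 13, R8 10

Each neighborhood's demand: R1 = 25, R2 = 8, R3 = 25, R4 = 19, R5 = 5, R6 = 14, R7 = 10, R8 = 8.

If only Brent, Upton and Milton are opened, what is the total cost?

Total cost: 1566

Each neighborhood is assigned to its cheapest site among the open ones.
{Brent, Upton, Milton}: R1→Milton 5·25=125, R2→Milton 3·8=24, R3→Milton 4·25=100, R4→Milton 6·19=114, R5→Upton 4·5=20, R6→Brent 6·14=84, R7→Brent 5·10=50, R8→Upton 4·8=32. Service 549; fixed 1017; total 1566.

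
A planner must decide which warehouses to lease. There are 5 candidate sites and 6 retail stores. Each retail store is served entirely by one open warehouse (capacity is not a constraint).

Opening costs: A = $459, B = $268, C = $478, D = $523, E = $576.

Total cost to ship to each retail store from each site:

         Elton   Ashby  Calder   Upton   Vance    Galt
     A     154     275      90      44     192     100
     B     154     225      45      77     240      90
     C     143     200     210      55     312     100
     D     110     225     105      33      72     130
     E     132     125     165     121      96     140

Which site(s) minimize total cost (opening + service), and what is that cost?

For any fixed open set, each retail store goes to its cheapest open site; total = fixed + service.
{B}: Elton→B 154, Ashby→B 225, Calder→B 45, Upton→B 77, Vance→B 240, Galt→B 90. Service 831; fixed 268; total 1099.
{D}: Elton→D 110, Ashby→D 225, Calder→D 105, Upton→D 33, Vance→D 72, Galt→D 130. Service 675; fixed 523; total 1198.
{A}: service 855 + fixed 459 = 1314
{A, B, C, D, E}: Elton→D 110, Ashby→E 125, Calder→B 45, Upton→D 33, Vance→D 72, Galt→B 90. Service 475; fixed 2304; total 2779.
No other subset beats 1099.

Open B only; minimum total cost 1099.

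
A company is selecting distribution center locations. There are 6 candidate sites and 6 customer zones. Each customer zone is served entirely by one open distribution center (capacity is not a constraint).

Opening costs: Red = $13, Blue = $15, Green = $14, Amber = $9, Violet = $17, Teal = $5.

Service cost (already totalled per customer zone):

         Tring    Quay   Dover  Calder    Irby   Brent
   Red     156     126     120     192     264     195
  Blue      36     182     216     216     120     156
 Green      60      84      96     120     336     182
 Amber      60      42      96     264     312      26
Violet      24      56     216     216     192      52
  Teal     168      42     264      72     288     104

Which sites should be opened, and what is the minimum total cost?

For any fixed open set, each customer zone goes to its cheapest open site; total = fixed + service.
{Blue, Amber, Teal}: Tring→Blue 36, Quay→Amber 42, Dover→Amber 96, Calder→Teal 72, Irby→Blue 120, Brent→Amber 26. Service 392; fixed 29; total 421.
{Blue, Amber, Violet, Teal}: service 380 + fixed 46 = 426
{Red, Blue, Amber, Teal}: service 392 + fixed 42 = 434
{Red, Blue, Green, Amber, Violet, Teal}: service 380 + fixed 73 = 453
No other subset beats 421.

Open Blue, Amber and Teal; minimum total cost 421.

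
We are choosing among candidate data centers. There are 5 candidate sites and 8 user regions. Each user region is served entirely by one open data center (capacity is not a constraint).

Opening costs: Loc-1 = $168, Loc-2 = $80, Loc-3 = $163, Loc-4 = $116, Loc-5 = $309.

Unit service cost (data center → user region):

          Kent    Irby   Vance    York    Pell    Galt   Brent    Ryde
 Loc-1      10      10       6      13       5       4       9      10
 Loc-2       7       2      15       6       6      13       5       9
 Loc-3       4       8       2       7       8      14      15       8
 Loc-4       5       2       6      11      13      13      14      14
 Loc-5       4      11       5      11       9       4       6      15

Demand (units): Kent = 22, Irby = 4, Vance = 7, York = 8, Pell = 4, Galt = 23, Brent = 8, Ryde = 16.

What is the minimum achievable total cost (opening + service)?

For any fixed open set, each user region goes to its cheapest open site; total = fixed + service.
{Loc-1, Loc-2}: Kent→Loc-2 7·22=154, Irby→Loc-2 2·4=8, Vance→Loc-1 6·7=42, York→Loc-2 6·8=48, Pell→Loc-1 5·4=20, Galt→Loc-1 4·23=92, Brent→Loc-2 5·8=40, Ryde→Loc-2 9·16=144. Service 548; fixed 248; total 796.
{Loc-1, Loc-3}: Kent→Loc-3 4·22=88, Irby→Loc-3 8·4=32, Vance→Loc-3 2·7=14, York→Loc-3 7·8=56, Pell→Loc-1 5·4=20, Galt→Loc-1 4·23=92, Brent→Loc-1 9·8=72, Ryde→Loc-3 8·16=128. Service 502; fixed 331; total 833.
{Loc-1, Loc-2, Loc-3}: service 438 + fixed 411 = 849
{Loc-1, Loc-2, Loc-3, Loc-4, Loc-5}: service 438 + fixed 836 = 1274
No other subset beats 796.

Minimum total cost: 796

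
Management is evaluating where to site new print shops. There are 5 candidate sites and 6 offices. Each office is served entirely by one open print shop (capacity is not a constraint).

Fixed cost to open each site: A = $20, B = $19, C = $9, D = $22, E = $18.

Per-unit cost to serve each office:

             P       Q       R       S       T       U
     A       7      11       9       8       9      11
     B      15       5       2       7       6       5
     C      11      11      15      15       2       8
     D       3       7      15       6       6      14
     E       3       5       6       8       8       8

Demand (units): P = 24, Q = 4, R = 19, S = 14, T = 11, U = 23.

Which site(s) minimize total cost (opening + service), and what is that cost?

Open B, C and D; minimum total cost 401.

For any fixed open set, each office goes to its cheapest open site; total = fixed + service.
{B, C, D}: P→D 3·24=72, Q→B 5·4=20, R→B 2·19=38, S→D 6·14=84, T→C 2·11=22, U→B 5·23=115. Service 351; fixed 50; total 401.
{B, C, E}: service 365 + fixed 46 = 411
{B, C, D, E}: service 351 + fixed 68 = 419
{A, B, C, D, E}: service 351 + fixed 88 = 439
No other subset beats 401.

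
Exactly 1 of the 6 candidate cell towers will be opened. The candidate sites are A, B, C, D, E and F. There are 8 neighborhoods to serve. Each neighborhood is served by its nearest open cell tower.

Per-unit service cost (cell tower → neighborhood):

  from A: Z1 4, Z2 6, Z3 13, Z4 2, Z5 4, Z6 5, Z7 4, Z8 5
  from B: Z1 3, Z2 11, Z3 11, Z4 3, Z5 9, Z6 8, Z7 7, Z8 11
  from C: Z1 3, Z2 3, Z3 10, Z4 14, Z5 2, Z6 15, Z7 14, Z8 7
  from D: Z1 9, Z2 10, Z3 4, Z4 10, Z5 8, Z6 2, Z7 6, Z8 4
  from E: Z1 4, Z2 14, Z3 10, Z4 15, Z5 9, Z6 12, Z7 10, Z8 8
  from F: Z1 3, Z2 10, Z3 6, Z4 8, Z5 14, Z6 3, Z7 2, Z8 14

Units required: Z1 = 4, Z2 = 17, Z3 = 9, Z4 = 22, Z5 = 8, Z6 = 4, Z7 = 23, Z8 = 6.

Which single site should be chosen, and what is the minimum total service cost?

Choose A only; total service cost 453.

With exactly 1 open, each neighborhood uses its cheapest among the chosen.
{A}: Z1→A 4·4=16, Z2→A 6·17=102, Z3→A 13·9=117, Z4→A 2·22=44, Z5→A 4·8=32, Z6→A 5·4=20, Z7→A 4·23=92, Z8→A 5·6=30. Service cost 453.
{F}: service cost 666
{B}: service cost 695
Among all 6 size-1 choices, {A} is lowest.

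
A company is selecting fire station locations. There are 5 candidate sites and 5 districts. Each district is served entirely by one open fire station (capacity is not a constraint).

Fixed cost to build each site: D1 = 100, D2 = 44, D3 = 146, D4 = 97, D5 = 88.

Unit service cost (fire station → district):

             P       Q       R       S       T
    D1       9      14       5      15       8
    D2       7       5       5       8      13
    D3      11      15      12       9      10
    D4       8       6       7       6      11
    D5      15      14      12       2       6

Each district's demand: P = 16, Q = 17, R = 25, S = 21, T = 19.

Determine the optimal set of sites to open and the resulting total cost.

For any fixed open set, each district goes to its cheapest open site; total = fixed + service.
{D2, D5}: P→D2 7·16=112, Q→D2 5·17=85, R→D2 5·25=125, S→D5 2·21=42, T→D5 6·19=114. Service 478; fixed 132; total 610.
{D2, D4, D5}: P→D2 7·16=112, Q→D2 5·17=85, R→D2 5·25=125, S→D5 2·21=42, T→D5 6·19=114. Service 478; fixed 229; total 707.
{D1, D2, D5}: service 478 + fixed 232 = 710
{D1, D2, D3, D4, D5}: P→D2 7·16=112, Q→D2 5·17=85, R→D1 5·25=125, S→D5 2·21=42, T→D5 6·19=114. Service 478; fixed 475; total 953.
No other subset beats 610.

Open D2 and D5; minimum total cost 610.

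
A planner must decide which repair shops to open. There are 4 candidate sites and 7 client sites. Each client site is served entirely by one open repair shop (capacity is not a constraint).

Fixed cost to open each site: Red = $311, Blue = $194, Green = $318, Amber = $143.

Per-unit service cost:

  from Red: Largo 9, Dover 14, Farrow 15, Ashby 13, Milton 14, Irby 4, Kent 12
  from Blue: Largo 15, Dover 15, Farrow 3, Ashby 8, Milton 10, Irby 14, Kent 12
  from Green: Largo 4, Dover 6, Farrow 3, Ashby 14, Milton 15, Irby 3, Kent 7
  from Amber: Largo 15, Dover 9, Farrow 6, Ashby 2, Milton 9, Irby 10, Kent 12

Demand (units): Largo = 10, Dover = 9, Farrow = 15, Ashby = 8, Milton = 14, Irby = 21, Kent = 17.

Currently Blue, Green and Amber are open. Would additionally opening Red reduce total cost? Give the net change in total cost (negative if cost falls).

No — net change +311 (cost rises by 311).

Current service cost with {Blue, Green, Amber}: 463.
Adding Red: each client site re-picks its cheapest; new service cost 463, saving 0.
Extra fixed cost: 311. Net change = 311 − 0 = 311.
(Totals: 1118 → 1429.)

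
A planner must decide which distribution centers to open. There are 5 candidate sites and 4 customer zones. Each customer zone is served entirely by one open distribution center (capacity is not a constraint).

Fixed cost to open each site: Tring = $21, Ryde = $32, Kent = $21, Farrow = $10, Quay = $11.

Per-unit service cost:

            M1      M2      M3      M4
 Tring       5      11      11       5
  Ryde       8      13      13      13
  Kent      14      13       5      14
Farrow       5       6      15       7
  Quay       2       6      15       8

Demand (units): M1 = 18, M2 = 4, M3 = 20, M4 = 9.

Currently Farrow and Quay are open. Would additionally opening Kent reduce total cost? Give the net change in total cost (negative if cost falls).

Yes — net change −179 (cost falls by 179).

Current service cost with {Farrow, Quay}: 423.
Adding Kent: each customer zone re-picks its cheapest; new service cost 223, saving 200.
Extra fixed cost: 21. Net change = 21 − 200 = -179.
(Totals: 444 → 265.)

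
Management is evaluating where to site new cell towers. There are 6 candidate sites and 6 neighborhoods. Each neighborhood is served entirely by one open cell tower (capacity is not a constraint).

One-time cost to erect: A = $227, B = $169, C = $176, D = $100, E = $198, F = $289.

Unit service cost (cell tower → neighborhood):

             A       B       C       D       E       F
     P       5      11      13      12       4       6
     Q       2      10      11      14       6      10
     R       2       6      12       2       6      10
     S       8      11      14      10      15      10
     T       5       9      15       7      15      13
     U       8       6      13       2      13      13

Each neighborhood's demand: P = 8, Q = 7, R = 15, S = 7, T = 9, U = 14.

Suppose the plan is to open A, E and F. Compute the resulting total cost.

Total cost: 1003

Each neighborhood is assigned to its cheapest site among the open ones.
{A, E, F}: P→E 4·8=32, Q→A 2·7=14, R→A 2·15=30, S→A 8·7=56, T→A 5·9=45, U→A 8·14=112. Service 289; fixed 714; total 1003.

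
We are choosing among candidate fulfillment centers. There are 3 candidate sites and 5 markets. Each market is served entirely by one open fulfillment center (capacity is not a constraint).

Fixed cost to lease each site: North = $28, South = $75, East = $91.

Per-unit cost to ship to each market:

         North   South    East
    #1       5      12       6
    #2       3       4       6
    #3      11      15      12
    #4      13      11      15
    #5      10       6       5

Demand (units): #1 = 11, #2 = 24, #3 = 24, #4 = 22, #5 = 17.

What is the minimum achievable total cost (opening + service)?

For any fixed open set, each market goes to its cheapest open site; total = fixed + service.
{North, South}: #1→North 5·11=55, #2→North 3·24=72, #3→North 11·24=264, #4→South 11·22=242, #5→South 6·17=102. Service 735; fixed 103; total 838.
{North}: service 847 + fixed 28 = 875
{North, East}: service 762 + fixed 119 = 881
{North, South, East}: service 718 + fixed 194 = 912
No other subset beats 838.

Minimum total cost: 838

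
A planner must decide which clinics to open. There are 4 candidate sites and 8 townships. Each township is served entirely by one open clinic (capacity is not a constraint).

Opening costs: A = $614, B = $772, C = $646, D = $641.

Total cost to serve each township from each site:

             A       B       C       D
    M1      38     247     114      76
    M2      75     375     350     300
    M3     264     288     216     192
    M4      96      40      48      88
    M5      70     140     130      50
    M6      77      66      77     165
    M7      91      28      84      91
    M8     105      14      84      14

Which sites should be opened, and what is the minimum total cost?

Open A only; minimum total cost 1430.

For any fixed open set, each township goes to its cheapest open site; total = fixed + service.
{A}: M1→A 38, M2→A 75, M3→A 264, M4→A 96, M5→A 70, M6→A 77, M7→A 91, M8→A 105. Service 816; fixed 614; total 1430.
{D}: service 976 + fixed 641 = 1617
{C}: M1→C 114, M2→C 350, M3→C 216, M4→C 48, M5→C 130, M6→C 77, M7→C 84, M8→C 84. Service 1103; fixed 646; total 1749.
{A, B, C, D}: M1→A 38, M2→A 75, M3→D 192, M4→B 40, M5→D 50, M6→B 66, M7→B 28, M8→B 14. Service 503; fixed 2673; total 3176.
(All 15 nonempty subsets were checked; A only is lowest.)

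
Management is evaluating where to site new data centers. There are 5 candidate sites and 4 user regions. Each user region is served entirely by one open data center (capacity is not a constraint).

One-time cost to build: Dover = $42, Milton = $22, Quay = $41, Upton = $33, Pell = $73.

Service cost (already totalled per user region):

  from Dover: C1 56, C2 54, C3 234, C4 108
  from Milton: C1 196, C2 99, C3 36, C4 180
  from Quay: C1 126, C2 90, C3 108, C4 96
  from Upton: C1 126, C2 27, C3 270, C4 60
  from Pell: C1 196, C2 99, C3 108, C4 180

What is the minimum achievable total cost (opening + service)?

For any fixed open set, each user region goes to its cheapest open site; total = fixed + service.
{Dover, Milton, Upton}: C1→Dover 56, C2→Upton 27, C3→Milton 36, C4→Upton 60. Service 179; fixed 97; total 276.
{Milton, Upton}: service 249 + fixed 55 = 304
{Dover, Milton, Quay, Upton}: C1→Dover 56, C2→Upton 27, C3→Milton 36, C4→Upton 60. Service 179; fixed 138; total 317.
{Dover, Milton, Quay, Upton, Pell}: service 179 + fixed 211 = 390
No other subset beats 276.

Minimum total cost: 276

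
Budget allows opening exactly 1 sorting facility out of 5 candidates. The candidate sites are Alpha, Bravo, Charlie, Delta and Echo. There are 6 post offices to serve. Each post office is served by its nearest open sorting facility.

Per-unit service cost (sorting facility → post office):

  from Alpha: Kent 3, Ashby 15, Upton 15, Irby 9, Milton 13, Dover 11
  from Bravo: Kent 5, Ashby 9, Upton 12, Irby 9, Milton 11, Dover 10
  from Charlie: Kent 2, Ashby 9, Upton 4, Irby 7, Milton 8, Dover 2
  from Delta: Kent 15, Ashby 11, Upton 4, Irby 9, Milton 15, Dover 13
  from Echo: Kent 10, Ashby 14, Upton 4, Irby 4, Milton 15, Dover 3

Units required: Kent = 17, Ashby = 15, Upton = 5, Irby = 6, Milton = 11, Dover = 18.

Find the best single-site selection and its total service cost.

Choose Charlie only; total service cost 355.

With exactly 1 open, each post office uses its cheapest among the chosen.
{Charlie}: Kent→Charlie 2·17=34, Ashby→Charlie 9·15=135, Upton→Charlie 4·5=20, Irby→Charlie 7·6=42, Milton→Charlie 8·11=88, Dover→Charlie 2·18=36. Service cost 355.
{Bravo}: service cost 635
{Echo}: service cost 643
Among all 5 size-1 choices, {Charlie} is lowest.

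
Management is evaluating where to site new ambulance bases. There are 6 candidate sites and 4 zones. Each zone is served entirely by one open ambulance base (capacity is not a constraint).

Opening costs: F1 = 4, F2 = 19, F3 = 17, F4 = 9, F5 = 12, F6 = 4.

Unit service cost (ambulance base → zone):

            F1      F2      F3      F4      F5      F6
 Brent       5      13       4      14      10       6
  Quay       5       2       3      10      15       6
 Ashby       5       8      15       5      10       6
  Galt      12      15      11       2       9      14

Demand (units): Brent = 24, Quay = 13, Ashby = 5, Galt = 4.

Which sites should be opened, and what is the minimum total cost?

For any fixed open set, each zone goes to its cheapest open site; total = fixed + service.
{F3, F4}: Brent→F3 4·24=96, Quay→F3 3·13=39, Ashby→F4 5·5=25, Galt→F4 2·4=8. Service 168; fixed 26; total 194.
{F1, F3, F4}: service 168 + fixed 30 = 198
{F3, F4, F6}: service 168 + fixed 30 = 198
{F1, F2, F3, F4, F5, F6}: service 155 + fixed 65 = 220
No other subset beats 194.

Open F3 and F4; minimum total cost 194.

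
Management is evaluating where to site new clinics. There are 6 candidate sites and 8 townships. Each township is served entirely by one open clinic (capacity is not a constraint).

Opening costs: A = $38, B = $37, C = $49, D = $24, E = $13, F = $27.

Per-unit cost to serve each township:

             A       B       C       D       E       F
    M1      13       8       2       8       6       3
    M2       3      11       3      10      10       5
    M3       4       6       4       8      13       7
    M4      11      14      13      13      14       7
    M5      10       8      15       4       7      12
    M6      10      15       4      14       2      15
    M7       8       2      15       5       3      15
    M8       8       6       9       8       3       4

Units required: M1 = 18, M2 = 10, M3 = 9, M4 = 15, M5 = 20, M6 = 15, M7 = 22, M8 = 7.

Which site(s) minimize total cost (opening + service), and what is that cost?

Open C, D, E and F; minimum total cost 517.

For any fixed open set, each township goes to its cheapest open site; total = fixed + service.
{C, D, E, F}: M1→C 2·18=36, M2→C 3·10=30, M3→C 4·9=36, M4→F 7·15=105, M5→D 4·20=80, M6→E 2·15=30, M7→E 3·22=66, M8→E 3·7=21. Service 404; fixed 113; total 517.
{A, D, E, F}: M1→F 3·18=54, M2→A 3·10=30, M3→A 4·9=36, M4→F 7·15=105, M5→D 4·20=80, M6→E 2·15=30, M7→E 3·22=66, M8→E 3·7=21. Service 422; fixed 102; total 524.
{B, C, D, E, F}: service 382 + fixed 150 = 532
{A, B, C, D, E, F}: M1→C 2·18=36, M2→A 3·10=30, M3→A 4·9=36, M4→F 7·15=105, M5→D 4·20=80, M6→E 2·15=30, M7→B 2·22=44, M8→E 3·7=21. Service 382; fixed 188; total 570.
No other subset beats 517.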